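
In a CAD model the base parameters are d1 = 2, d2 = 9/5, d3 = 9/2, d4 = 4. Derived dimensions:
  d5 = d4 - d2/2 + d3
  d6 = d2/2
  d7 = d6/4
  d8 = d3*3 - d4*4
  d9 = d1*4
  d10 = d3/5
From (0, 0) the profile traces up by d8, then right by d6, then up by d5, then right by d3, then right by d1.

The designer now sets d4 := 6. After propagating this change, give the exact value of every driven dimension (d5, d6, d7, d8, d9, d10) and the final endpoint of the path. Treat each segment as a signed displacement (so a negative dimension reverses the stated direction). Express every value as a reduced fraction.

d5 = 48/5
d6 = 9/10
d7 = 9/40
d8 = -21/2
d9 = 8
d10 = 9/10
endpoint = (37/5, -9/10)

Apply edit: d4 := 6
  d5 = d4 - d2/2 + d3 = 48/5
  d6 = d2/2 = 9/10
  d7 = d6/4 = 9/40
  d8 = d3*3 - d4*4 = -21/2
  d9 = d1*4 = 8
  d10 = d3/5 = 9/10
Walk from origin (0, 0):
  seg 1: up by d8 = -21/2 → (0, -21/2)
  seg 2: right by d6 = 9/10 → (9/10, -21/2)
  seg 3: up by d5 = 48/5 → (9/10, -9/10)
  seg 4: right by d3 = 9/2 → (27/5, -9/10)
  seg 5: right by d1 = 2 → (37/5, -9/10)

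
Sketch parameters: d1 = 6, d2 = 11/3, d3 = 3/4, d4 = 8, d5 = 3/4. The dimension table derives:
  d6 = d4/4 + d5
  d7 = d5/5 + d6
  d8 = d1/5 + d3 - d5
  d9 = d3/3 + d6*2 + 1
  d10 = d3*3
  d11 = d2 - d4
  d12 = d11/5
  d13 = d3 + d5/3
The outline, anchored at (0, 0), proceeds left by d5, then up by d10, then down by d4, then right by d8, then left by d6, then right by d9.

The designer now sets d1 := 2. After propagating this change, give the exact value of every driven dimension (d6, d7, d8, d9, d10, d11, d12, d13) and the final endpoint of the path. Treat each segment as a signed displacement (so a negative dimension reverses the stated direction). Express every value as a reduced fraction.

d6 = 11/4
d7 = 29/10
d8 = 2/5
d9 = 27/4
d10 = 9/4
d11 = -13/3
d12 = -13/15
d13 = 1
endpoint = (73/20, -23/4)

Apply edit: d1 := 2
  d6 = d4/4 + d5 = 11/4
  d7 = d5/5 + d6 = 29/10
  d8 = d1/5 + d3 - d5 = 2/5
  d9 = d3/3 + d6*2 + 1 = 27/4
  d10 = d3*3 = 9/4
  d11 = d2 - d4 = -13/3
  d12 = d11/5 = -13/15
  d13 = d3 + d5/3 = 1
Walk from origin (0, 0):
  seg 1: left by d5 = 3/4 → (-3/4, 0)
  seg 2: up by d10 = 9/4 → (-3/4, 9/4)
  seg 3: down by d4 = 8 → (-3/4, -23/4)
  seg 4: right by d8 = 2/5 → (-7/20, -23/4)
  seg 5: left by d6 = 11/4 → (-31/10, -23/4)
  seg 6: right by d9 = 27/4 → (73/20, -23/4)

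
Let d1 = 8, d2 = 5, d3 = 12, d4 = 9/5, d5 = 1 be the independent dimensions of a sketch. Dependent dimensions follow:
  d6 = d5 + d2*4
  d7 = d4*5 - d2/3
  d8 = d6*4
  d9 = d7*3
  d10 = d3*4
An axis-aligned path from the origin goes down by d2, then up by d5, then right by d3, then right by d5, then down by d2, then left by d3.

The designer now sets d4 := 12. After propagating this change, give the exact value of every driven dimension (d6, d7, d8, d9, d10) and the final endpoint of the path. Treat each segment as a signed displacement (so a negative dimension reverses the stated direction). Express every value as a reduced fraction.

Apply edit: d4 := 12
  d6 = d5 + d2*4 = 21
  d7 = d4*5 - d2/3 = 175/3
  d8 = d6*4 = 84
  d9 = d7*3 = 175
  d10 = d3*4 = 48
Walk from origin (0, 0):
  seg 1: down by d2 = 5 → (0, -5)
  seg 2: up by d5 = 1 → (0, -4)
  seg 3: right by d3 = 12 → (12, -4)
  seg 4: right by d5 = 1 → (13, -4)
  seg 5: down by d2 = 5 → (13, -9)
  seg 6: left by d3 = 12 → (1, -9)

d6 = 21
d7 = 175/3
d8 = 84
d9 = 175
d10 = 48
endpoint = (1, -9)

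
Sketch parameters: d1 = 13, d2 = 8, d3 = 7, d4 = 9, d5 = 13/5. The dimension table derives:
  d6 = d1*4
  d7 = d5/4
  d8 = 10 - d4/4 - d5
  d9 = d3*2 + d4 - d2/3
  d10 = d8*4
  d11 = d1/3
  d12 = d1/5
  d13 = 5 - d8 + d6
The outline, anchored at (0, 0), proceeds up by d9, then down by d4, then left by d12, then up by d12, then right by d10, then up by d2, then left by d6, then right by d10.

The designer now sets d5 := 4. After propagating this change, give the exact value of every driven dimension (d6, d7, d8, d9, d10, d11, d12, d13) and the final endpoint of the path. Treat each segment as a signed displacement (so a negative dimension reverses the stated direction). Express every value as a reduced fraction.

d6 = 52
d7 = 1
d8 = 15/4
d9 = 61/3
d10 = 15
d11 = 13/3
d12 = 13/5
d13 = 213/4
endpoint = (-123/5, 329/15)

Apply edit: d5 := 4
  d6 = d1*4 = 52
  d7 = d5/4 = 1
  d8 = 10 - d4/4 - d5 = 15/4
  d9 = d3*2 + d4 - d2/3 = 61/3
  d10 = d8*4 = 15
  d11 = d1/3 = 13/3
  d12 = d1/5 = 13/5
  d13 = 5 - d8 + d6 = 213/4
Walk from origin (0, 0):
  seg 1: up by d9 = 61/3 → (0, 61/3)
  seg 2: down by d4 = 9 → (0, 34/3)
  seg 3: left by d12 = 13/5 → (-13/5, 34/3)
  seg 4: up by d12 = 13/5 → (-13/5, 209/15)
  seg 5: right by d10 = 15 → (62/5, 209/15)
  seg 6: up by d2 = 8 → (62/5, 329/15)
  seg 7: left by d6 = 52 → (-198/5, 329/15)
  seg 8: right by d10 = 15 → (-123/5, 329/15)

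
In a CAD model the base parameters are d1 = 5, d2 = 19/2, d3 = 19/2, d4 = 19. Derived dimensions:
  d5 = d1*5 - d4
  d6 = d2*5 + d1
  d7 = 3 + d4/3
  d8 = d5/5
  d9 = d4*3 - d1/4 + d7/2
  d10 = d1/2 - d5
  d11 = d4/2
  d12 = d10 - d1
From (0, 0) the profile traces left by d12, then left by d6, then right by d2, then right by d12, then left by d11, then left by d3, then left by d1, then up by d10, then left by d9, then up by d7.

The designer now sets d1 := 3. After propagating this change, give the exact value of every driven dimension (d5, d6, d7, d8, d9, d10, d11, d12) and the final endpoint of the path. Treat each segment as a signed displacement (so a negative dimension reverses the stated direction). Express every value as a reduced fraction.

Apply edit: d1 := 3
  d5 = d1*5 - d4 = -4
  d6 = d2*5 + d1 = 101/2
  d7 = 3 + d4/3 = 28/3
  d8 = d5/5 = -4/5
  d9 = d4*3 - d1/4 + d7/2 = 731/12
  d10 = d1/2 - d5 = 11/2
  d11 = d4/2 = 19/2
  d12 = d10 - d1 = 5/2
Walk from origin (0, 0):
  seg 1: left by d12 = 5/2 → (-5/2, 0)
  seg 2: left by d6 = 101/2 → (-53, 0)
  seg 3: right by d2 = 19/2 → (-87/2, 0)
  seg 4: right by d12 = 5/2 → (-41, 0)
  seg 5: left by d11 = 19/2 → (-101/2, 0)
  seg 6: left by d3 = 19/2 → (-60, 0)
  seg 7: left by d1 = 3 → (-63, 0)
  seg 8: up by d10 = 11/2 → (-63, 11/2)
  seg 9: left by d9 = 731/12 → (-1487/12, 11/2)
  seg 10: up by d7 = 28/3 → (-1487/12, 89/6)

d5 = -4
d6 = 101/2
d7 = 28/3
d8 = -4/5
d9 = 731/12
d10 = 11/2
d11 = 19/2
d12 = 5/2
endpoint = (-1487/12, 89/6)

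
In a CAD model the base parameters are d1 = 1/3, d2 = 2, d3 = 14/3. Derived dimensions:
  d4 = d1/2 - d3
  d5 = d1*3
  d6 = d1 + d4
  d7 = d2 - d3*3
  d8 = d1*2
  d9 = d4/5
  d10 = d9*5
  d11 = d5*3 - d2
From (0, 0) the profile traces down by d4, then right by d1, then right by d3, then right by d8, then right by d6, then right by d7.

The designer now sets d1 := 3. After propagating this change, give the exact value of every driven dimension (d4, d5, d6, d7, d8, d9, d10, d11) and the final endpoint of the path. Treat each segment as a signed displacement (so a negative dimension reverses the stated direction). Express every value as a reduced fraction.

Apply edit: d1 := 3
  d4 = d1/2 - d3 = -19/6
  d5 = d1*3 = 9
  d6 = d1 + d4 = -1/6
  d7 = d2 - d3*3 = -12
  d8 = d1*2 = 6
  d9 = d4/5 = -19/30
  d10 = d9*5 = -19/6
  d11 = d5*3 - d2 = 25
Walk from origin (0, 0):
  seg 1: down by d4 = -19/6 → (0, 19/6)
  seg 2: right by d1 = 3 → (3, 19/6)
  seg 3: right by d3 = 14/3 → (23/3, 19/6)
  seg 4: right by d8 = 6 → (41/3, 19/6)
  seg 5: right by d6 = -1/6 → (27/2, 19/6)
  seg 6: right by d7 = -12 → (3/2, 19/6)

d4 = -19/6
d5 = 9
d6 = -1/6
d7 = -12
d8 = 6
d9 = -19/30
d10 = -19/6
d11 = 25
endpoint = (3/2, 19/6)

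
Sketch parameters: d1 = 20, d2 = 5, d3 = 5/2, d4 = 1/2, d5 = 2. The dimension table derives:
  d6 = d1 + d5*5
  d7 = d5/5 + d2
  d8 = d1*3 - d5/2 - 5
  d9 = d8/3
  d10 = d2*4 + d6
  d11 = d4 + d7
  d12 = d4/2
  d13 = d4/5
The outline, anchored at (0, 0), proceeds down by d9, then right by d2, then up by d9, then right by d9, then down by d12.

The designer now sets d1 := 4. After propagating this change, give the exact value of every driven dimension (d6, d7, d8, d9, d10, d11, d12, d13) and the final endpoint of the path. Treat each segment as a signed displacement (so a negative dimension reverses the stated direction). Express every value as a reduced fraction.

Apply edit: d1 := 4
  d6 = d1 + d5*5 = 14
  d7 = d5/5 + d2 = 27/5
  d8 = d1*3 - d5/2 - 5 = 6
  d9 = d8/3 = 2
  d10 = d2*4 + d6 = 34
  d11 = d4 + d7 = 59/10
  d12 = d4/2 = 1/4
  d13 = d4/5 = 1/10
Walk from origin (0, 0):
  seg 1: down by d9 = 2 → (0, -2)
  seg 2: right by d2 = 5 → (5, -2)
  seg 3: up by d9 = 2 → (5, 0)
  seg 4: right by d9 = 2 → (7, 0)
  seg 5: down by d12 = 1/4 → (7, -1/4)

d6 = 14
d7 = 27/5
d8 = 6
d9 = 2
d10 = 34
d11 = 59/10
d12 = 1/4
d13 = 1/10
endpoint = (7, -1/4)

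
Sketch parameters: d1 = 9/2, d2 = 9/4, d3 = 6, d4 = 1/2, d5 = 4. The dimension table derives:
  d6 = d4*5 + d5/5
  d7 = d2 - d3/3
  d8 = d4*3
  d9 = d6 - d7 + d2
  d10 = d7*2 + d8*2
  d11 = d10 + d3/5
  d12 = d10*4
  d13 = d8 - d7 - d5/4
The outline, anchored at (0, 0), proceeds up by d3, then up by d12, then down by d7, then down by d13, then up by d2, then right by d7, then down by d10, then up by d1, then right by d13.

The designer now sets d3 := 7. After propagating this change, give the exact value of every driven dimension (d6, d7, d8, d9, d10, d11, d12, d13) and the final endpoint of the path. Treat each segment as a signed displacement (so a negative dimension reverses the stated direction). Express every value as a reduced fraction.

Apply edit: d3 := 7
  d6 = d4*5 + d5/5 = 33/10
  d7 = d2 - d3/3 = -1/12
  d8 = d4*3 = 3/2
  d9 = d6 - d7 + d2 = 169/30
  d10 = d7*2 + d8*2 = 17/6
  d11 = d10 + d3/5 = 127/30
  d12 = d10*4 = 34/3
  d13 = d8 - d7 - d5/4 = 7/12
Walk from origin (0, 0):
  seg 1: up by d3 = 7 → (0, 7)
  seg 2: up by d12 = 34/3 → (0, 55/3)
  seg 3: down by d7 = -1/12 → (0, 221/12)
  seg 4: down by d13 = 7/12 → (0, 107/6)
  seg 5: up by d2 = 9/4 → (0, 241/12)
  seg 6: right by d7 = -1/12 → (-1/12, 241/12)
  seg 7: down by d10 = 17/6 → (-1/12, 69/4)
  seg 8: up by d1 = 9/2 → (-1/12, 87/4)
  seg 9: right by d13 = 7/12 → (1/2, 87/4)

d6 = 33/10
d7 = -1/12
d8 = 3/2
d9 = 169/30
d10 = 17/6
d11 = 127/30
d12 = 34/3
d13 = 7/12
endpoint = (1/2, 87/4)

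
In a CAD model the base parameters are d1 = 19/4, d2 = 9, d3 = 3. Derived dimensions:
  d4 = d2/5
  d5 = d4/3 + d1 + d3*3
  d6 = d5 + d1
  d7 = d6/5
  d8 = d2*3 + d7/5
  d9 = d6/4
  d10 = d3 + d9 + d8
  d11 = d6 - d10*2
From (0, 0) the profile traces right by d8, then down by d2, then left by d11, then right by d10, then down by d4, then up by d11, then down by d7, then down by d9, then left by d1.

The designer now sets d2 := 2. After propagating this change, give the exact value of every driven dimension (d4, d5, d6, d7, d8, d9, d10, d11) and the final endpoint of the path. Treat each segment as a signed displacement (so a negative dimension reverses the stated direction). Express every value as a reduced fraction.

Apply edit: d2 := 2
  d4 = d2/5 = 2/5
  d5 = d4/3 + d1 + d3*3 = 833/60
  d6 = d5 + d1 = 559/30
  d7 = d6/5 = 559/150
  d8 = d2*3 + d7/5 = 5059/750
  d9 = d6/4 = 559/120
  d10 = d3 + d9 + d8 = 43211/3000
  d11 = d6 - d10*2 = -5087/500
Walk from origin (0, 0):
  seg 1: right by d8 = 5059/750 → (5059/750, 0)
  seg 2: down by d2 = 2 → (5059/750, -2)
  seg 3: left by d11 = -5087/500 → (25379/1500, -2)
  seg 4: right by d10 = 43211/3000 → (31323/1000, -2)
  seg 5: down by d4 = 2/5 → (31323/1000, -12/5)
  seg 6: up by d11 = -5087/500 → (31323/1000, -6287/500)
  seg 7: down by d7 = 559/150 → (31323/1000, -24451/1500)
  seg 8: down by d9 = 559/120 → (31323/1000, -20959/1000)
  seg 9: left by d1 = 19/4 → (26573/1000, -20959/1000)

d4 = 2/5
d5 = 833/60
d6 = 559/30
d7 = 559/150
d8 = 5059/750
d9 = 559/120
d10 = 43211/3000
d11 = -5087/500
endpoint = (26573/1000, -20959/1000)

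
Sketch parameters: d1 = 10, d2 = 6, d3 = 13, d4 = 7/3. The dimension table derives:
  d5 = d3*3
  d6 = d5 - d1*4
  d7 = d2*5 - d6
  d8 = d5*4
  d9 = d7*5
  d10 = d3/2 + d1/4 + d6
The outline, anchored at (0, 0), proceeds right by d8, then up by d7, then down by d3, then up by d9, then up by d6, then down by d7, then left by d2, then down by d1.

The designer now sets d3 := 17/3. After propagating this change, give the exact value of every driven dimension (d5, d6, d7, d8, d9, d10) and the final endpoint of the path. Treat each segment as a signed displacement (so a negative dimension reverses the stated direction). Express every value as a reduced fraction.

Apply edit: d3 := 17/3
  d5 = d3*3 = 17
  d6 = d5 - d1*4 = -23
  d7 = d2*5 - d6 = 53
  d8 = d5*4 = 68
  d9 = d7*5 = 265
  d10 = d3/2 + d1/4 + d6 = -53/3
Walk from origin (0, 0):
  seg 1: right by d8 = 68 → (68, 0)
  seg 2: up by d7 = 53 → (68, 53)
  seg 3: down by d3 = 17/3 → (68, 142/3)
  seg 4: up by d9 = 265 → (68, 937/3)
  seg 5: up by d6 = -23 → (68, 868/3)
  seg 6: down by d7 = 53 → (68, 709/3)
  seg 7: left by d2 = 6 → (62, 709/3)
  seg 8: down by d1 = 10 → (62, 679/3)

d5 = 17
d6 = -23
d7 = 53
d8 = 68
d9 = 265
d10 = -53/3
endpoint = (62, 679/3)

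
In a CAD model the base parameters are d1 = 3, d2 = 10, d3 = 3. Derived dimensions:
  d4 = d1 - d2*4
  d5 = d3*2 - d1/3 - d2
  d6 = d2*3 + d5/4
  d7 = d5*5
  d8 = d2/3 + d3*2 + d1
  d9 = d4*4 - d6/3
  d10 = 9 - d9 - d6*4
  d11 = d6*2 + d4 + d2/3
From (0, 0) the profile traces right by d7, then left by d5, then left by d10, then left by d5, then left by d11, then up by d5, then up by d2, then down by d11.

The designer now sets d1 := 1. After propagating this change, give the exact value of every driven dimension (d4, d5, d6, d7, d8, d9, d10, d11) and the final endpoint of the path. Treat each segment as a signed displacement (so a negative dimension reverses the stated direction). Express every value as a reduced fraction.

Apply edit: d1 := 1
  d4 = d1 - d2*4 = -39
  d5 = d3*2 - d1/3 - d2 = -13/3
  d6 = d2*3 + d5/4 = 347/12
  d7 = d5*5 = -65/3
  d8 = d2/3 + d3*2 + d1 = 31/3
  d9 = d4*4 - d6/3 = -5963/36
  d10 = 9 - d9 - d6*4 = 2123/36
  d11 = d6*2 + d4 + d2/3 = 133/6
Walk from origin (0, 0):
  seg 1: right by d7 = -65/3 → (-65/3, 0)
  seg 2: left by d5 = -13/3 → (-52/3, 0)
  seg 3: left by d10 = 2123/36 → (-2747/36, 0)
  seg 4: left by d5 = -13/3 → (-2591/36, 0)
  seg 5: left by d11 = 133/6 → (-3389/36, 0)
  seg 6: up by d5 = -13/3 → (-3389/36, -13/3)
  seg 7: up by d2 = 10 → (-3389/36, 17/3)
  seg 8: down by d11 = 133/6 → (-3389/36, -33/2)

d4 = -39
d5 = -13/3
d6 = 347/12
d7 = -65/3
d8 = 31/3
d9 = -5963/36
d10 = 2123/36
d11 = 133/6
endpoint = (-3389/36, -33/2)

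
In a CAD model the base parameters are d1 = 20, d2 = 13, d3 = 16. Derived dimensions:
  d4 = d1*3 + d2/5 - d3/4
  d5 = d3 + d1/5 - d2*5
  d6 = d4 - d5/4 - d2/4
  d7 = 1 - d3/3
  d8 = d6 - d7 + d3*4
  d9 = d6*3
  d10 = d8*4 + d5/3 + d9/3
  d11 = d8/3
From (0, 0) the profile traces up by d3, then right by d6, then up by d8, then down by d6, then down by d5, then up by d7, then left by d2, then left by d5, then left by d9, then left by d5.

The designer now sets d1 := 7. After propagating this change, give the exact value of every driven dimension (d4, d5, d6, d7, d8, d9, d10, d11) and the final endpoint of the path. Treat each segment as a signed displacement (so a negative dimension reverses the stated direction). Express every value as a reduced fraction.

d4 = 98/5
d5 = -238/5
d6 = 113/4
d7 = -13/3
d8 = 1159/12
d9 = 339/4
d10 = 23923/60
d11 = 1159/36
endpoint = (257/10, 638/5)

Apply edit: d1 := 7
  d4 = d1*3 + d2/5 - d3/4 = 98/5
  d5 = d3 + d1/5 - d2*5 = -238/5
  d6 = d4 - d5/4 - d2/4 = 113/4
  d7 = 1 - d3/3 = -13/3
  d8 = d6 - d7 + d3*4 = 1159/12
  d9 = d6*3 = 339/4
  d10 = d8*4 + d5/3 + d9/3 = 23923/60
  d11 = d8/3 = 1159/36
Walk from origin (0, 0):
  seg 1: up by d3 = 16 → (0, 16)
  seg 2: right by d6 = 113/4 → (113/4, 16)
  seg 3: up by d8 = 1159/12 → (113/4, 1351/12)
  seg 4: down by d6 = 113/4 → (113/4, 253/3)
  seg 5: down by d5 = -238/5 → (113/4, 1979/15)
  seg 6: up by d7 = -13/3 → (113/4, 638/5)
  seg 7: left by d2 = 13 → (61/4, 638/5)
  seg 8: left by d5 = -238/5 → (1257/20, 638/5)
  seg 9: left by d9 = 339/4 → (-219/10, 638/5)
  seg 10: left by d5 = -238/5 → (257/10, 638/5)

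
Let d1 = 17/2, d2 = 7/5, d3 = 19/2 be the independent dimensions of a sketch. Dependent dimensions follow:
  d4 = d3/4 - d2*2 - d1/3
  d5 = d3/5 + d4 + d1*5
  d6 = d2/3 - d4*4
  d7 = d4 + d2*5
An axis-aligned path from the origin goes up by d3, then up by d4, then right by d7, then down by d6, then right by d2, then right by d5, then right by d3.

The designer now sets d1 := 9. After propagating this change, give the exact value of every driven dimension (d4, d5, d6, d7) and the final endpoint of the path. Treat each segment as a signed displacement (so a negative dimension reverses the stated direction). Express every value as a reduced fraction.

Apply edit: d1 := 9
  d4 = d3/4 - d2*2 - d1/3 = -137/40
  d5 = d3/5 + d4 + d1*5 = 1739/40
  d6 = d2/3 - d4*4 = 85/6
  d7 = d4 + d2*5 = 143/40
Walk from origin (0, 0):
  seg 1: up by d3 = 19/2 → (0, 19/2)
  seg 2: up by d4 = -137/40 → (0, 243/40)
  seg 3: right by d7 = 143/40 → (143/40, 243/40)
  seg 4: down by d6 = 85/6 → (143/40, -971/120)
  seg 5: right by d2 = 7/5 → (199/40, -971/120)
  seg 6: right by d5 = 1739/40 → (969/20, -971/120)
  seg 7: right by d3 = 19/2 → (1159/20, -971/120)

d4 = -137/40
d5 = 1739/40
d6 = 85/6
d7 = 143/40
endpoint = (1159/20, -971/120)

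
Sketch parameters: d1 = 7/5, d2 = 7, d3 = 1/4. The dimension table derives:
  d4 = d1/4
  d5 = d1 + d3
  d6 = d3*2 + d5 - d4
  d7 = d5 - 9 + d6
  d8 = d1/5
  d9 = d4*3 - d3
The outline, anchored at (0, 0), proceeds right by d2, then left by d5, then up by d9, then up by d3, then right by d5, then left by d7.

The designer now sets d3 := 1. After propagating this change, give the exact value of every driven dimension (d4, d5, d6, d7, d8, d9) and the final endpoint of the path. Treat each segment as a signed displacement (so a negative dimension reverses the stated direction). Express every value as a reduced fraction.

d4 = 7/20
d5 = 12/5
d6 = 81/20
d7 = -51/20
d8 = 7/25
d9 = 1/20
endpoint = (191/20, 21/20)

Apply edit: d3 := 1
  d4 = d1/4 = 7/20
  d5 = d1 + d3 = 12/5
  d6 = d3*2 + d5 - d4 = 81/20
  d7 = d5 - 9 + d6 = -51/20
  d8 = d1/5 = 7/25
  d9 = d4*3 - d3 = 1/20
Walk from origin (0, 0):
  seg 1: right by d2 = 7 → (7, 0)
  seg 2: left by d5 = 12/5 → (23/5, 0)
  seg 3: up by d9 = 1/20 → (23/5, 1/20)
  seg 4: up by d3 = 1 → (23/5, 21/20)
  seg 5: right by d5 = 12/5 → (7, 21/20)
  seg 6: left by d7 = -51/20 → (191/20, 21/20)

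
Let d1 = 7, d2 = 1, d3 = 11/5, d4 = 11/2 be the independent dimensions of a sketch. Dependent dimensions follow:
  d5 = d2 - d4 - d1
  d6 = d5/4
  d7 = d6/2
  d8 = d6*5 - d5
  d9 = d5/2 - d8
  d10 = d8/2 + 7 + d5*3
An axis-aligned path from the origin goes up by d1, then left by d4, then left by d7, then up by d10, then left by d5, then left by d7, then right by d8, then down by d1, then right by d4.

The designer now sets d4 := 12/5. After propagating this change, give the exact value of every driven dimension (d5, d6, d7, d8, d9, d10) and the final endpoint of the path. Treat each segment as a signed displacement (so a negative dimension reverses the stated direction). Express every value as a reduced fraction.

d5 = -42/5
d6 = -21/10
d7 = -21/20
d8 = -21/10
d9 = -21/10
d10 = -77/4
endpoint = (42/5, -77/4)

Apply edit: d4 := 12/5
  d5 = d2 - d4 - d1 = -42/5
  d6 = d5/4 = -21/10
  d7 = d6/2 = -21/20
  d8 = d6*5 - d5 = -21/10
  d9 = d5/2 - d8 = -21/10
  d10 = d8/2 + 7 + d5*3 = -77/4
Walk from origin (0, 0):
  seg 1: up by d1 = 7 → (0, 7)
  seg 2: left by d4 = 12/5 → (-12/5, 7)
  seg 3: left by d7 = -21/20 → (-27/20, 7)
  seg 4: up by d10 = -77/4 → (-27/20, -49/4)
  seg 5: left by d5 = -42/5 → (141/20, -49/4)
  seg 6: left by d7 = -21/20 → (81/10, -49/4)
  seg 7: right by d8 = -21/10 → (6, -49/4)
  seg 8: down by d1 = 7 → (6, -77/4)
  seg 9: right by d4 = 12/5 → (42/5, -77/4)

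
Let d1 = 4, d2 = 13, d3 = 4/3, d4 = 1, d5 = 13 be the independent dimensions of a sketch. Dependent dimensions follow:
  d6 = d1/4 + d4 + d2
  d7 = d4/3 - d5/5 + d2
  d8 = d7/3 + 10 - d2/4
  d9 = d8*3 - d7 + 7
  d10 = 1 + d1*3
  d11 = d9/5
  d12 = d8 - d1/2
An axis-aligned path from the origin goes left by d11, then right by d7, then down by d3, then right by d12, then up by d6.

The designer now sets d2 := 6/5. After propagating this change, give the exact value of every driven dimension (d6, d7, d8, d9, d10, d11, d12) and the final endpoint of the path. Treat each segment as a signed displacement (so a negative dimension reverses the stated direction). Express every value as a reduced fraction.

d6 = 16/5
d7 = -16/15
d8 = 841/90
d9 = 361/10
d10 = 13
d11 = 361/50
d12 = 661/90
endpoint = (-212/225, 28/15)

Apply edit: d2 := 6/5
  d6 = d1/4 + d4 + d2 = 16/5
  d7 = d4/3 - d5/5 + d2 = -16/15
  d8 = d7/3 + 10 - d2/4 = 841/90
  d9 = d8*3 - d7 + 7 = 361/10
  d10 = 1 + d1*3 = 13
  d11 = d9/5 = 361/50
  d12 = d8 - d1/2 = 661/90
Walk from origin (0, 0):
  seg 1: left by d11 = 361/50 → (-361/50, 0)
  seg 2: right by d7 = -16/15 → (-1243/150, 0)
  seg 3: down by d3 = 4/3 → (-1243/150, -4/3)
  seg 4: right by d12 = 661/90 → (-212/225, -4/3)
  seg 5: up by d6 = 16/5 → (-212/225, 28/15)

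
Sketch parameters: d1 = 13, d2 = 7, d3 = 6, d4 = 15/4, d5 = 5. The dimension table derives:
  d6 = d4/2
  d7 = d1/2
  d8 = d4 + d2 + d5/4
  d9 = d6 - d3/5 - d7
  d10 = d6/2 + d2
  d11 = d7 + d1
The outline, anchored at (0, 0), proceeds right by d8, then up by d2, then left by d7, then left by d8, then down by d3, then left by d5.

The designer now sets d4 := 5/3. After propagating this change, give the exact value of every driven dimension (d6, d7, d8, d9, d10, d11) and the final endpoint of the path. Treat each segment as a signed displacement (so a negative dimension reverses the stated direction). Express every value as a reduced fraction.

d6 = 5/6
d7 = 13/2
d8 = 119/12
d9 = -103/15
d10 = 89/12
d11 = 39/2
endpoint = (-23/2, 1)

Apply edit: d4 := 5/3
  d6 = d4/2 = 5/6
  d7 = d1/2 = 13/2
  d8 = d4 + d2 + d5/4 = 119/12
  d9 = d6 - d3/5 - d7 = -103/15
  d10 = d6/2 + d2 = 89/12
  d11 = d7 + d1 = 39/2
Walk from origin (0, 0):
  seg 1: right by d8 = 119/12 → (119/12, 0)
  seg 2: up by d2 = 7 → (119/12, 7)
  seg 3: left by d7 = 13/2 → (41/12, 7)
  seg 4: left by d8 = 119/12 → (-13/2, 7)
  seg 5: down by d3 = 6 → (-13/2, 1)
  seg 6: left by d5 = 5 → (-23/2, 1)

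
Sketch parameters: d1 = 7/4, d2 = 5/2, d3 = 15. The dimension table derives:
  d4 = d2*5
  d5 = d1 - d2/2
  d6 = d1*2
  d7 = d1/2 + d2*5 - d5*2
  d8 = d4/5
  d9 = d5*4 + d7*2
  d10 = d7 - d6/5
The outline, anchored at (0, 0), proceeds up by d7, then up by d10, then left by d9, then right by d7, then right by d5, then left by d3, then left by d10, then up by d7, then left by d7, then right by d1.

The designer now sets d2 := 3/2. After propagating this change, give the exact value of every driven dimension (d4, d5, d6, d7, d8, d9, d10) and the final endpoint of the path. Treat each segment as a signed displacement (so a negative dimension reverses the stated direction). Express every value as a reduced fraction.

Apply edit: d2 := 3/2
  d4 = d2*5 = 15/2
  d5 = d1 - d2/2 = 1
  d6 = d1*2 = 7/2
  d7 = d1/2 + d2*5 - d5*2 = 51/8
  d8 = d4/5 = 3/2
  d9 = d5*4 + d7*2 = 67/4
  d10 = d7 - d6/5 = 227/40
Walk from origin (0, 0):
  seg 1: up by d7 = 51/8 → (0, 51/8)
  seg 2: up by d10 = 227/40 → (0, 241/20)
  seg 3: left by d9 = 67/4 → (-67/4, 241/20)
  seg 4: right by d7 = 51/8 → (-83/8, 241/20)
  seg 5: right by d5 = 1 → (-75/8, 241/20)
  seg 6: left by d3 = 15 → (-195/8, 241/20)
  seg 7: left by d10 = 227/40 → (-601/20, 241/20)
  seg 8: up by d7 = 51/8 → (-601/20, 737/40)
  seg 9: left by d7 = 51/8 → (-1457/40, 737/40)
  seg 10: right by d1 = 7/4 → (-1387/40, 737/40)

d4 = 15/2
d5 = 1
d6 = 7/2
d7 = 51/8
d8 = 3/2
d9 = 67/4
d10 = 227/40
endpoint = (-1387/40, 737/40)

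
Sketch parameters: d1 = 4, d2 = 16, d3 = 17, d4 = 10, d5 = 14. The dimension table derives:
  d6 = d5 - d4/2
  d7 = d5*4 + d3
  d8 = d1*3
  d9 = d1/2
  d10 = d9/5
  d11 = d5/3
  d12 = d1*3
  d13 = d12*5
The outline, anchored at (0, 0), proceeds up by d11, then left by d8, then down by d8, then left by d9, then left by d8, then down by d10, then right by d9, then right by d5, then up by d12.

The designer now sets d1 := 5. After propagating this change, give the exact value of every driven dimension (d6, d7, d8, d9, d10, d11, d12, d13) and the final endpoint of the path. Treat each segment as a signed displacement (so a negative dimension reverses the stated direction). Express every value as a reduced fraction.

Apply edit: d1 := 5
  d6 = d5 - d4/2 = 9
  d7 = d5*4 + d3 = 73
  d8 = d1*3 = 15
  d9 = d1/2 = 5/2
  d10 = d9/5 = 1/2
  d11 = d5/3 = 14/3
  d12 = d1*3 = 15
  d13 = d12*5 = 75
Walk from origin (0, 0):
  seg 1: up by d11 = 14/3 → (0, 14/3)
  seg 2: left by d8 = 15 → (-15, 14/3)
  seg 3: down by d8 = 15 → (-15, -31/3)
  seg 4: left by d9 = 5/2 → (-35/2, -31/3)
  seg 5: left by d8 = 15 → (-65/2, -31/3)
  seg 6: down by d10 = 1/2 → (-65/2, -65/6)
  seg 7: right by d9 = 5/2 → (-30, -65/6)
  seg 8: right by d5 = 14 → (-16, -65/6)
  seg 9: up by d12 = 15 → (-16, 25/6)

d6 = 9
d7 = 73
d8 = 15
d9 = 5/2
d10 = 1/2
d11 = 14/3
d12 = 15
d13 = 75
endpoint = (-16, 25/6)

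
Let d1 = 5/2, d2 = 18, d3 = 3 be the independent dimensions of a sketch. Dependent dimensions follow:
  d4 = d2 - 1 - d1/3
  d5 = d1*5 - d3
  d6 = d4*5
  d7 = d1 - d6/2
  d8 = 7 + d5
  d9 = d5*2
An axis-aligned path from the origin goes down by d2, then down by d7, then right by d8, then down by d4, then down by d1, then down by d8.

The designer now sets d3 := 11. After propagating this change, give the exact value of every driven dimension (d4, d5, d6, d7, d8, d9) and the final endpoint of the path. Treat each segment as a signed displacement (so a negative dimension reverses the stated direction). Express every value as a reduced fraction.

Apply edit: d3 := 11
  d4 = d2 - 1 - d1/3 = 97/6
  d5 = d1*5 - d3 = 3/2
  d6 = d4*5 = 485/6
  d7 = d1 - d6/2 = -455/12
  d8 = 7 + d5 = 17/2
  d9 = d5*2 = 3
Walk from origin (0, 0):
  seg 1: down by d2 = 18 → (0, -18)
  seg 2: down by d7 = -455/12 → (0, 239/12)
  seg 3: right by d8 = 17/2 → (17/2, 239/12)
  seg 4: down by d4 = 97/6 → (17/2, 15/4)
  seg 5: down by d1 = 5/2 → (17/2, 5/4)
  seg 6: down by d8 = 17/2 → (17/2, -29/4)

d4 = 97/6
d5 = 3/2
d6 = 485/6
d7 = -455/12
d8 = 17/2
d9 = 3
endpoint = (17/2, -29/4)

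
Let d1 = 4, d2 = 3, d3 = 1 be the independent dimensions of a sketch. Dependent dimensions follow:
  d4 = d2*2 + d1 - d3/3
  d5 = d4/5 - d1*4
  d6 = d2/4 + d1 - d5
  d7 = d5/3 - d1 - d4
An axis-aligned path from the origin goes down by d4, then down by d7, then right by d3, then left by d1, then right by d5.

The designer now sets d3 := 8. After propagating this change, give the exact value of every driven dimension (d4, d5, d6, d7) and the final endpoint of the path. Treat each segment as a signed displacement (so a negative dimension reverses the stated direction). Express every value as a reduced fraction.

Apply edit: d3 := 8
  d4 = d2*2 + d1 - d3/3 = 22/3
  d5 = d4/5 - d1*4 = -218/15
  d6 = d2/4 + d1 - d5 = 1157/60
  d7 = d5/3 - d1 - d4 = -728/45
Walk from origin (0, 0):
  seg 1: down by d4 = 22/3 → (0, -22/3)
  seg 2: down by d7 = -728/45 → (0, 398/45)
  seg 3: right by d3 = 8 → (8, 398/45)
  seg 4: left by d1 = 4 → (4, 398/45)
  seg 5: right by d5 = -218/15 → (-158/15, 398/45)

d4 = 22/3
d5 = -218/15
d6 = 1157/60
d7 = -728/45
endpoint = (-158/15, 398/45)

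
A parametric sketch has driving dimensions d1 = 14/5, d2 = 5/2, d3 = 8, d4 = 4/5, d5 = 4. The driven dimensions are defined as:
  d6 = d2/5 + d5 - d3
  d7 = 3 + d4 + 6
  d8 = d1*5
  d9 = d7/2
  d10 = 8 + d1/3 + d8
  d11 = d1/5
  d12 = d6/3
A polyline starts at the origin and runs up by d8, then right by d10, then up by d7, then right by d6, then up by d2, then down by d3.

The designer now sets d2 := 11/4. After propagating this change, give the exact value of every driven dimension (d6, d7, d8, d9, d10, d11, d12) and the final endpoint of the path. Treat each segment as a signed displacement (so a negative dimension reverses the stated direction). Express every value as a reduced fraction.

Apply edit: d2 := 11/4
  d6 = d2/5 + d5 - d3 = -69/20
  d7 = 3 + d4 + 6 = 49/5
  d8 = d1*5 = 14
  d9 = d7/2 = 49/10
  d10 = 8 + d1/3 + d8 = 344/15
  d11 = d1/5 = 14/25
  d12 = d6/3 = -23/20
Walk from origin (0, 0):
  seg 1: up by d8 = 14 → (0, 14)
  seg 2: right by d10 = 344/15 → (344/15, 14)
  seg 3: up by d7 = 49/5 → (344/15, 119/5)
  seg 4: right by d6 = -69/20 → (1169/60, 119/5)
  seg 5: up by d2 = 11/4 → (1169/60, 531/20)
  seg 6: down by d3 = 8 → (1169/60, 371/20)

d6 = -69/20
d7 = 49/5
d8 = 14
d9 = 49/10
d10 = 344/15
d11 = 14/25
d12 = -23/20
endpoint = (1169/60, 371/20)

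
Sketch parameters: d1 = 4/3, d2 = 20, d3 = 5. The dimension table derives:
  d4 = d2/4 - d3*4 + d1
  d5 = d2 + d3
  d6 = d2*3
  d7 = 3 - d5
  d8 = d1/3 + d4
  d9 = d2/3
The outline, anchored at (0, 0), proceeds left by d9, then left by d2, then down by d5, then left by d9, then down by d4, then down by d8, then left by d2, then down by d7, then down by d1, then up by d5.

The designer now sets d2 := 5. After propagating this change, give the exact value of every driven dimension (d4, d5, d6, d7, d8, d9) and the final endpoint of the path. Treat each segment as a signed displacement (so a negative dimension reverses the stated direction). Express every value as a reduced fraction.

d4 = -209/12
d5 = 10
d6 = 15
d7 = -7
d8 = -611/36
d9 = 5/3
endpoint = (-40/3, 721/18)

Apply edit: d2 := 5
  d4 = d2/4 - d3*4 + d1 = -209/12
  d5 = d2 + d3 = 10
  d6 = d2*3 = 15
  d7 = 3 - d5 = -7
  d8 = d1/3 + d4 = -611/36
  d9 = d2/3 = 5/3
Walk from origin (0, 0):
  seg 1: left by d9 = 5/3 → (-5/3, 0)
  seg 2: left by d2 = 5 → (-20/3, 0)
  seg 3: down by d5 = 10 → (-20/3, -10)
  seg 4: left by d9 = 5/3 → (-25/3, -10)
  seg 5: down by d4 = -209/12 → (-25/3, 89/12)
  seg 6: down by d8 = -611/36 → (-25/3, 439/18)
  seg 7: left by d2 = 5 → (-40/3, 439/18)
  seg 8: down by d7 = -7 → (-40/3, 565/18)
  seg 9: down by d1 = 4/3 → (-40/3, 541/18)
  seg 10: up by d5 = 10 → (-40/3, 721/18)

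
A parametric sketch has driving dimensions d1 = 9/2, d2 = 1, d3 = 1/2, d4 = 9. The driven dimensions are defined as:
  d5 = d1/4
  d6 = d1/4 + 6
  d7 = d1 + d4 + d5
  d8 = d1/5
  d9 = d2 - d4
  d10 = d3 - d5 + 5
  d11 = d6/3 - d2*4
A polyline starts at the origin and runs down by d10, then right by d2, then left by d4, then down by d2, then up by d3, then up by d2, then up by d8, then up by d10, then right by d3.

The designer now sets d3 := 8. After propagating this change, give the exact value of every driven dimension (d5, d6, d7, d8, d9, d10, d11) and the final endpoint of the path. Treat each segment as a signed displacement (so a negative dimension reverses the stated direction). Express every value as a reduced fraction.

Apply edit: d3 := 8
  d5 = d1/4 = 9/8
  d6 = d1/4 + 6 = 57/8
  d7 = d1 + d4 + d5 = 117/8
  d8 = d1/5 = 9/10
  d9 = d2 - d4 = -8
  d10 = d3 - d5 + 5 = 95/8
  d11 = d6/3 - d2*4 = -13/8
Walk from origin (0, 0):
  seg 1: down by d10 = 95/8 → (0, -95/8)
  seg 2: right by d2 = 1 → (1, -95/8)
  seg 3: left by d4 = 9 → (-8, -95/8)
  seg 4: down by d2 = 1 → (-8, -103/8)
  seg 5: up by d3 = 8 → (-8, -39/8)
  seg 6: up by d2 = 1 → (-8, -31/8)
  seg 7: up by d8 = 9/10 → (-8, -119/40)
  seg 8: up by d10 = 95/8 → (-8, 89/10)
  seg 9: right by d3 = 8 → (0, 89/10)

d5 = 9/8
d6 = 57/8
d7 = 117/8
d8 = 9/10
d9 = -8
d10 = 95/8
d11 = -13/8
endpoint = (0, 89/10)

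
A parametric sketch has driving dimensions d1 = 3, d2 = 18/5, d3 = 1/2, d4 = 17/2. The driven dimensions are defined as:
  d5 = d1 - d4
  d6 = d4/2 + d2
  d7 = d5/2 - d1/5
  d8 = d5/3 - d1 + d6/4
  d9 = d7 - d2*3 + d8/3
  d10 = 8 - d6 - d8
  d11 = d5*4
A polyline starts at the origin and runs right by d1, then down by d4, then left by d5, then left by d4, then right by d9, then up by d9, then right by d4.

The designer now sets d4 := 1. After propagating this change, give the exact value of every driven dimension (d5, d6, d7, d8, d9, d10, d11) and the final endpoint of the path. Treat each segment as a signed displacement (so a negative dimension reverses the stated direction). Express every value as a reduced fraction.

Apply edit: d4 := 1
  d5 = d1 - d4 = 2
  d6 = d4/2 + d2 = 41/10
  d7 = d5/2 - d1/5 = 2/5
  d8 = d5/3 - d1 + d6/4 = -157/120
  d9 = d7 - d2*3 + d8/3 = -3901/360
  d10 = 8 - d6 - d8 = 125/24
  d11 = d5*4 = 8
Walk from origin (0, 0):
  seg 1: right by d1 = 3 → (3, 0)
  seg 2: down by d4 = 1 → (3, -1)
  seg 3: left by d5 = 2 → (1, -1)
  seg 4: left by d4 = 1 → (0, -1)
  seg 5: right by d9 = -3901/360 → (-3901/360, -1)
  seg 6: up by d9 = -3901/360 → (-3901/360, -4261/360)
  seg 7: right by d4 = 1 → (-3541/360, -4261/360)

d5 = 2
d6 = 41/10
d7 = 2/5
d8 = -157/120
d9 = -3901/360
d10 = 125/24
d11 = 8
endpoint = (-3541/360, -4261/360)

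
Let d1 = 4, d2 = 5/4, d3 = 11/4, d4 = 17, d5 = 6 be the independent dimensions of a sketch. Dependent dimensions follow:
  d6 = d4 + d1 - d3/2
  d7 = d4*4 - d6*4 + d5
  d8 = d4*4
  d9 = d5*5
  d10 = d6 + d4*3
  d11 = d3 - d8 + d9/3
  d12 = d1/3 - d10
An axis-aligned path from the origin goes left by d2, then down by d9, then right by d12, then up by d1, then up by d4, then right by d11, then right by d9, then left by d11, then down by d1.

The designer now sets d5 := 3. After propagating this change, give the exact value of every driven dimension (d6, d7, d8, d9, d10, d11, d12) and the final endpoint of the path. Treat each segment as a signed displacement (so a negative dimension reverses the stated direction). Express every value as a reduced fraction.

Apply edit: d5 := 3
  d6 = d4 + d1 - d3/2 = 157/8
  d7 = d4*4 - d6*4 + d5 = -15/2
  d8 = d4*4 = 68
  d9 = d5*5 = 15
  d10 = d6 + d4*3 = 565/8
  d11 = d3 - d8 + d9/3 = -241/4
  d12 = d1/3 - d10 = -1663/24
Walk from origin (0, 0):
  seg 1: left by d2 = 5/4 → (-5/4, 0)
  seg 2: down by d9 = 15 → (-5/4, -15)
  seg 3: right by d12 = -1663/24 → (-1693/24, -15)
  seg 4: up by d1 = 4 → (-1693/24, -11)
  seg 5: up by d4 = 17 → (-1693/24, 6)
  seg 6: right by d11 = -241/4 → (-3139/24, 6)
  seg 7: right by d9 = 15 → (-2779/24, 6)
  seg 8: left by d11 = -241/4 → (-1333/24, 6)
  seg 9: down by d1 = 4 → (-1333/24, 2)

d6 = 157/8
d7 = -15/2
d8 = 68
d9 = 15
d10 = 565/8
d11 = -241/4
d12 = -1663/24
endpoint = (-1333/24, 2)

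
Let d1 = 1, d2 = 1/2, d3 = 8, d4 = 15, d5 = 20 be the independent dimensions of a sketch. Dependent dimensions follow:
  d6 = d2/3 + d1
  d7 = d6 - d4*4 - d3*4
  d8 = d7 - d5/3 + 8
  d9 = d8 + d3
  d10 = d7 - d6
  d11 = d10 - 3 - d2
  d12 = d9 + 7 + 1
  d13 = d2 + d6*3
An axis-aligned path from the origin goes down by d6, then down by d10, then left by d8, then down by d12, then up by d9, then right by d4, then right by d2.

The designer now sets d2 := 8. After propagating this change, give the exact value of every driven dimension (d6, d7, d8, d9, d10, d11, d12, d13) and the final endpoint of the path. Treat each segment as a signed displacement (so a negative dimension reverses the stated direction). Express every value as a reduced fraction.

d6 = 11/3
d7 = -265/3
d8 = -87
d9 = -79
d10 = -92
d11 = -103
d12 = -71
d13 = 19
endpoint = (110, 241/3)

Apply edit: d2 := 8
  d6 = d2/3 + d1 = 11/3
  d7 = d6 - d4*4 - d3*4 = -265/3
  d8 = d7 - d5/3 + 8 = -87
  d9 = d8 + d3 = -79
  d10 = d7 - d6 = -92
  d11 = d10 - 3 - d2 = -103
  d12 = d9 + 7 + 1 = -71
  d13 = d2 + d6*3 = 19
Walk from origin (0, 0):
  seg 1: down by d6 = 11/3 → (0, -11/3)
  seg 2: down by d10 = -92 → (0, 265/3)
  seg 3: left by d8 = -87 → (87, 265/3)
  seg 4: down by d12 = -71 → (87, 478/3)
  seg 5: up by d9 = -79 → (87, 241/3)
  seg 6: right by d4 = 15 → (102, 241/3)
  seg 7: right by d2 = 8 → (110, 241/3)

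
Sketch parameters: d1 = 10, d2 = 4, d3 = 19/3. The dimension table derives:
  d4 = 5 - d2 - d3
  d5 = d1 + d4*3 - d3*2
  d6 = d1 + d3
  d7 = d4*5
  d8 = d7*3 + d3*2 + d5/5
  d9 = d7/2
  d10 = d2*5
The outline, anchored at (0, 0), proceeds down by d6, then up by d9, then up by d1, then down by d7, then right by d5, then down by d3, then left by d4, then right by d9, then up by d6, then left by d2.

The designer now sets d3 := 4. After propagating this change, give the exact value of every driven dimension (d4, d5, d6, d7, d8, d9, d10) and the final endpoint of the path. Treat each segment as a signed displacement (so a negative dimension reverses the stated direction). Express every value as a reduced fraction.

Apply edit: d3 := 4
  d4 = 5 - d2 - d3 = -3
  d5 = d1 + d4*3 - d3*2 = -7
  d6 = d1 + d3 = 14
  d7 = d4*5 = -15
  d8 = d7*3 + d3*2 + d5/5 = -192/5
  d9 = d7/2 = -15/2
  d10 = d2*5 = 20
Walk from origin (0, 0):
  seg 1: down by d6 = 14 → (0, -14)
  seg 2: up by d9 = -15/2 → (0, -43/2)
  seg 3: up by d1 = 10 → (0, -23/2)
  seg 4: down by d7 = -15 → (0, 7/2)
  seg 5: right by d5 = -7 → (-7, 7/2)
  seg 6: down by d3 = 4 → (-7, -1/2)
  seg 7: left by d4 = -3 → (-4, -1/2)
  seg 8: right by d9 = -15/2 → (-23/2, -1/2)
  seg 9: up by d6 = 14 → (-23/2, 27/2)
  seg 10: left by d2 = 4 → (-31/2, 27/2)

d4 = -3
d5 = -7
d6 = 14
d7 = -15
d8 = -192/5
d9 = -15/2
d10 = 20
endpoint = (-31/2, 27/2)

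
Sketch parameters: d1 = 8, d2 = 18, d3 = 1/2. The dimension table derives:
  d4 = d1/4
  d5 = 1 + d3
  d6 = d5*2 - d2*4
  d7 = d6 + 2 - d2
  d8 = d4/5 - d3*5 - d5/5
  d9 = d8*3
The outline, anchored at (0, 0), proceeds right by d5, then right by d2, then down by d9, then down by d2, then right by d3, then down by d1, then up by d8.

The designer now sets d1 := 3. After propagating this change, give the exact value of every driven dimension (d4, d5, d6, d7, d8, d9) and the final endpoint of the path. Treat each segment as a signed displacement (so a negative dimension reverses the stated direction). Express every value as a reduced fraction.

Apply edit: d1 := 3
  d4 = d1/4 = 3/4
  d5 = 1 + d3 = 3/2
  d6 = d5*2 - d2*4 = -69
  d7 = d6 + 2 - d2 = -85
  d8 = d4/5 - d3*5 - d5/5 = -53/20
  d9 = d8*3 = -159/20
Walk from origin (0, 0):
  seg 1: right by d5 = 3/2 → (3/2, 0)
  seg 2: right by d2 = 18 → (39/2, 0)
  seg 3: down by d9 = -159/20 → (39/2, 159/20)
  seg 4: down by d2 = 18 → (39/2, -201/20)
  seg 5: right by d3 = 1/2 → (20, -201/20)
  seg 6: down by d1 = 3 → (20, -261/20)
  seg 7: up by d8 = -53/20 → (20, -157/10)

d4 = 3/4
d5 = 3/2
d6 = -69
d7 = -85
d8 = -53/20
d9 = -159/20
endpoint = (20, -157/10)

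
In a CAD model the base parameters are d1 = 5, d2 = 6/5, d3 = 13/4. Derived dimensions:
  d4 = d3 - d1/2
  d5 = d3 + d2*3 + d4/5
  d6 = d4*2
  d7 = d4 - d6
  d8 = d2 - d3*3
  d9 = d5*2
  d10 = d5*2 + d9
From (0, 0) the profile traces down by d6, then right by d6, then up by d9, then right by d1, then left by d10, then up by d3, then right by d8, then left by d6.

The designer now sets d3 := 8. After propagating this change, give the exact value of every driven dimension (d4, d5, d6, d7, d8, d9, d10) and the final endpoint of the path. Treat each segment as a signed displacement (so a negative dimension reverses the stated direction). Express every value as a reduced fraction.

d4 = 11/2
d5 = 127/10
d6 = 11
d7 = -11/2
d8 = -114/5
d9 = 127/5
d10 = 254/5
endpoint = (-343/5, 112/5)

Apply edit: d3 := 8
  d4 = d3 - d1/2 = 11/2
  d5 = d3 + d2*3 + d4/5 = 127/10
  d6 = d4*2 = 11
  d7 = d4 - d6 = -11/2
  d8 = d2 - d3*3 = -114/5
  d9 = d5*2 = 127/5
  d10 = d5*2 + d9 = 254/5
Walk from origin (0, 0):
  seg 1: down by d6 = 11 → (0, -11)
  seg 2: right by d6 = 11 → (11, -11)
  seg 3: up by d9 = 127/5 → (11, 72/5)
  seg 4: right by d1 = 5 → (16, 72/5)
  seg 5: left by d10 = 254/5 → (-174/5, 72/5)
  seg 6: up by d3 = 8 → (-174/5, 112/5)
  seg 7: right by d8 = -114/5 → (-288/5, 112/5)
  seg 8: left by d6 = 11 → (-343/5, 112/5)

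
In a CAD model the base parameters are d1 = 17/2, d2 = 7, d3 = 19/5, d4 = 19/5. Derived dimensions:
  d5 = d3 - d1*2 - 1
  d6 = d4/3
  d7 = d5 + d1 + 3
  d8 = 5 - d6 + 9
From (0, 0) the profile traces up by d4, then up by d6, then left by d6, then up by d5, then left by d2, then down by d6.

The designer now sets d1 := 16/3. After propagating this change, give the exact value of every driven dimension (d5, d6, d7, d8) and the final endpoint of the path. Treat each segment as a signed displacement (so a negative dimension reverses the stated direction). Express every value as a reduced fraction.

d5 = -118/15
d6 = 19/15
d7 = 7/15
d8 = 191/15
endpoint = (-124/15, -61/15)

Apply edit: d1 := 16/3
  d5 = d3 - d1*2 - 1 = -118/15
  d6 = d4/3 = 19/15
  d7 = d5 + d1 + 3 = 7/15
  d8 = 5 - d6 + 9 = 191/15
Walk from origin (0, 0):
  seg 1: up by d4 = 19/5 → (0, 19/5)
  seg 2: up by d6 = 19/15 → (0, 76/15)
  seg 3: left by d6 = 19/15 → (-19/15, 76/15)
  seg 4: up by d5 = -118/15 → (-19/15, -14/5)
  seg 5: left by d2 = 7 → (-124/15, -14/5)
  seg 6: down by d6 = 19/15 → (-124/15, -61/15)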